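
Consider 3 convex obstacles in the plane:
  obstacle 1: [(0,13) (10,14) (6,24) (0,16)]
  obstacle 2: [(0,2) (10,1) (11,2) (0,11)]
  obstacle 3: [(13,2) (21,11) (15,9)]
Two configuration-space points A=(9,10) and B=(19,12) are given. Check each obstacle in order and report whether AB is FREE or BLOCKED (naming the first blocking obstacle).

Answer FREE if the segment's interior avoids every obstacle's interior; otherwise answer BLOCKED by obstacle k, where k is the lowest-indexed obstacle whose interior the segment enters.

FREE

Obstacle 1 [(0,13) (10,14) (6,24) (0,16)]:
  edge (0,13)–(10,14): clear
  edge (10,14)–(6,24): clear
  edge (6,24)–(0,16): clear
  edge (0,16)–(0,13): clear
  midpoint (14,11) outside
  → clear
Obstacle 2 [(0,2) (10,1) (11,2) (0,11)]:
  edge (0,2)–(10,1): clear
  edge (10,1)–(11,2): clear
  edge (11,2)–(0,11): clear
  edge (0,11)–(0,2): clear
  midpoint (14,11) outside
  → clear
Obstacle 3 [(13,2) (21,11) (15,9)]:
  edge (13,2)–(21,11): clear
  edge (21,11)–(15,9): clear
  edge (15,9)–(13,2): clear
  midpoint (14,11) outside
  → clear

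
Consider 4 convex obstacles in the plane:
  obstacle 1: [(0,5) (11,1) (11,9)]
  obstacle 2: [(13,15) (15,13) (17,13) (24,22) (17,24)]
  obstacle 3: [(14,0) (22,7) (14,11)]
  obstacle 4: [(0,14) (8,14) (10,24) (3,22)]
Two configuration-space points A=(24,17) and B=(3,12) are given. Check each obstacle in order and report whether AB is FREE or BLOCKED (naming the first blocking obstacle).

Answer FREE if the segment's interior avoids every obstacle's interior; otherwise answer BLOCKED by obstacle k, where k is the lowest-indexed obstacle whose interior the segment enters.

Obstacle 1 [(0,5) (11,1) (11,9)]:
  edge (0,5)–(11,1): clear
  edge (11,1)–(11,9): clear
  edge (11,9)–(0,5): clear
  midpoint (27/2,29/2) outside
  → clear
Obstacle 2 [(13,15) (15,13) (17,13) (24,22) (17,24)]:
  edge (13,15)–(15,13): crosses AB
  edge (15,13)–(17,13): clear
  edge (17,13)–(24,22): crosses AB
  edge (24,22)–(17,24): clear
  edge (17,24)–(13,15): clear
  → BLOCKED
Obstacle 3 [(14,0) (22,7) (14,11)]:
  edge (14,0)–(22,7): clear
  edge (22,7)–(14,11): clear
  edge (14,11)–(14,0): clear
  midpoint (27/2,29/2) outside
  → clear
Obstacle 4 [(0,14) (8,14) (10,24) (3,22)]:
  edge (0,14)–(8,14): clear
  edge (8,14)–(10,24): clear
  edge (10,24)–(3,22): clear
  edge (3,22)–(0,14): clear
  midpoint (27/2,29/2) outside
  → clear

BLOCKED by obstacle 2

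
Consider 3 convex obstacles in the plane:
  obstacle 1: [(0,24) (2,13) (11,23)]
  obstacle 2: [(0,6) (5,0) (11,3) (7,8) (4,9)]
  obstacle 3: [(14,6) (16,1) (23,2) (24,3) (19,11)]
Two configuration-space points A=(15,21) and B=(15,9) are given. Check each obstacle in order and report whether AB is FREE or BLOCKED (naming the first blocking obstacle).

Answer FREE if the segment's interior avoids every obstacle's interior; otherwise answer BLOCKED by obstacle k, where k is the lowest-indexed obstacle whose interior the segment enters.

Obstacle 1 [(0,24) (2,13) (11,23)]:
  edge (0,24)–(2,13): clear
  edge (2,13)–(11,23): clear
  edge (11,23)–(0,24): clear
  midpoint (15,15) outside
  → clear
Obstacle 2 [(0,6) (5,0) (11,3) (7,8) (4,9)]:
  edge (0,6)–(5,0): clear
  edge (5,0)–(11,3): clear
  edge (11,3)–(7,8): clear
  edge (7,8)–(4,9): clear
  edge (4,9)–(0,6): clear
  midpoint (15,15) outside
  → clear
Obstacle 3 [(14,6) (16,1) (23,2) (24,3) (19,11)]:
  edge (14,6)–(16,1): clear
  edge (16,1)–(23,2): clear
  edge (23,2)–(24,3): clear
  edge (24,3)–(19,11): clear
  edge (19,11)–(14,6): clear
  midpoint (15,15) outside
  → clear

FREE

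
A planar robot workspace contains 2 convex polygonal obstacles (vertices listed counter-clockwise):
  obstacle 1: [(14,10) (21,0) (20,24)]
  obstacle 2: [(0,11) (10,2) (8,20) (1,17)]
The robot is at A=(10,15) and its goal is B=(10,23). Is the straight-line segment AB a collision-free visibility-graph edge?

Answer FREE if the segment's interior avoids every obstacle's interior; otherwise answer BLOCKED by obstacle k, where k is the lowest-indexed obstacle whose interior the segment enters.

FREE

Obstacle 1 [(14,10) (21,0) (20,24)]:
  edge (14,10)–(21,0): clear
  edge (21,0)–(20,24): clear
  edge (20,24)–(14,10): clear
  midpoint (10,19) outside
  → clear
Obstacle 2 [(0,11) (10,2) (8,20) (1,17)]:
  edge (0,11)–(10,2): clear
  edge (10,2)–(8,20): clear
  edge (8,20)–(1,17): clear
  edge (1,17)–(0,11): clear
  midpoint (10,19) outside
  → clear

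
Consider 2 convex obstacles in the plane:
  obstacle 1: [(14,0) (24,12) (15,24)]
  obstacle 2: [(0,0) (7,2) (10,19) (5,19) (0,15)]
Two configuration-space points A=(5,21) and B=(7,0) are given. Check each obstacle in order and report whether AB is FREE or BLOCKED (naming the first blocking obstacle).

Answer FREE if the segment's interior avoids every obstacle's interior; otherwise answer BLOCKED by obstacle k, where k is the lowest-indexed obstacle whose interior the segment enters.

Obstacle 1 [(14,0) (24,12) (15,24)]:
  edge (14,0)–(24,12): clear
  edge (24,12)–(15,24): clear
  edge (15,24)–(14,0): clear
  midpoint (6,21/2) outside
  → clear
Obstacle 2 [(0,0) (7,2) (10,19) (5,19) (0,15)]:
  edge (0,0)–(7,2): crosses AB
  edge (7,2)–(10,19): clear
  edge (10,19)–(5,19): crosses AB
  edge (5,19)–(0,15): clear
  edge (0,15)–(0,0): clear
  → BLOCKED

BLOCKED by obstacle 2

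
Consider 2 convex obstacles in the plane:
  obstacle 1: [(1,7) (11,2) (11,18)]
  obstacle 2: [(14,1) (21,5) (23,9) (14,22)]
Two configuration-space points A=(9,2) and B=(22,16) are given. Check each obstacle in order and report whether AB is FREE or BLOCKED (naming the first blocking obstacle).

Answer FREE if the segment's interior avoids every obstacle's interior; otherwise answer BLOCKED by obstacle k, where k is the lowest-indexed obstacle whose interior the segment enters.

BLOCKED by obstacle 1

Obstacle 1 [(1,7) (11,2) (11,18)]:
  edge (1,7)–(11,2): crosses AB
  edge (11,2)–(11,18): crosses AB
  edge (11,18)–(1,7): clear
  → BLOCKED
Obstacle 2 [(14,1) (21,5) (23,9) (14,22)]:
  edge (14,1)–(21,5): clear
  edge (21,5)–(23,9): clear
  edge (23,9)–(14,22): crosses AB
  edge (14,22)–(14,1): crosses AB
  → BLOCKED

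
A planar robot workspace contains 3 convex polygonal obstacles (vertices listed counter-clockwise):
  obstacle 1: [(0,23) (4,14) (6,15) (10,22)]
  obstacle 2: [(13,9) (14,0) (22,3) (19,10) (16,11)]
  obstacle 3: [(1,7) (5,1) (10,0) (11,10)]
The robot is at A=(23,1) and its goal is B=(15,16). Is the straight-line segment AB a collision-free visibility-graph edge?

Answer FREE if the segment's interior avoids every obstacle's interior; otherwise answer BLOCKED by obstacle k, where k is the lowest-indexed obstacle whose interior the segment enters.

Obstacle 1 [(0,23) (4,14) (6,15) (10,22)]:
  edge (0,23)–(4,14): clear
  edge (4,14)–(6,15): clear
  edge (6,15)–(10,22): clear
  edge (10,22)–(0,23): clear
  midpoint (19,17/2) outside
  → clear
Obstacle 2 [(13,9) (14,0) (22,3) (19,10) (16,11)]:
  edge (13,9)–(14,0): clear
  edge (14,0)–(22,3): crosses AB
  edge (22,3)–(19,10): clear
  edge (19,10)–(16,11): crosses AB
  edge (16,11)–(13,9): clear
  → BLOCKED
Obstacle 3 [(1,7) (5,1) (10,0) (11,10)]:
  edge (1,7)–(5,1): clear
  edge (5,1)–(10,0): clear
  edge (10,0)–(11,10): clear
  edge (11,10)–(1,7): clear
  midpoint (19,17/2) outside
  → clear

BLOCKED by obstacle 2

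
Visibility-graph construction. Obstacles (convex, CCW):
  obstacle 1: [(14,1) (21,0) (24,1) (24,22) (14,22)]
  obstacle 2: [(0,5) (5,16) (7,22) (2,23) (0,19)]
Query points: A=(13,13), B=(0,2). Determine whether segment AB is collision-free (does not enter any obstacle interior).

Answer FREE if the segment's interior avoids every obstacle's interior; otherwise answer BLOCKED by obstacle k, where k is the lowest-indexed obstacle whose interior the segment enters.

FREE

Obstacle 1 [(14,1) (21,0) (24,1) (24,22) (14,22)]:
  edge (14,1)–(21,0): clear
  edge (21,0)–(24,1): clear
  edge (24,1)–(24,22): clear
  edge (24,22)–(14,22): clear
  edge (14,22)–(14,1): clear
  midpoint (13/2,15/2) outside
  → clear
Obstacle 2 [(0,5) (5,16) (7,22) (2,23) (0,19)]:
  edge (0,5)–(5,16): clear
  edge (5,16)–(7,22): clear
  edge (7,22)–(2,23): clear
  edge (2,23)–(0,19): clear
  edge (0,19)–(0,5): clear
  midpoint (13/2,15/2) outside
  → clear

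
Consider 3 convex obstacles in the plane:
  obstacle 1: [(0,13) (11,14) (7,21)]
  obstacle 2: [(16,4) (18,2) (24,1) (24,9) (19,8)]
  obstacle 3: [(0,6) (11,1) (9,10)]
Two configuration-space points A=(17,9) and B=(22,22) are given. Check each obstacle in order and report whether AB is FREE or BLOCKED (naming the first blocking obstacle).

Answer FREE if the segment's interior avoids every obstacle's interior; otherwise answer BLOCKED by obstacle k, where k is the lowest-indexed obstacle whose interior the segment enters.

FREE

Obstacle 1 [(0,13) (11,14) (7,21)]:
  edge (0,13)–(11,14): clear
  edge (11,14)–(7,21): clear
  edge (7,21)–(0,13): clear
  midpoint (39/2,31/2) outside
  → clear
Obstacle 2 [(16,4) (18,2) (24,1) (24,9) (19,8)]:
  edge (16,4)–(18,2): clear
  edge (18,2)–(24,1): clear
  edge (24,1)–(24,9): clear
  edge (24,9)–(19,8): clear
  edge (19,8)–(16,4): clear
  midpoint (39/2,31/2) outside
  → clear
Obstacle 3 [(0,6) (11,1) (9,10)]:
  edge (0,6)–(11,1): clear
  edge (11,1)–(9,10): clear
  edge (9,10)–(0,6): clear
  midpoint (39/2,31/2) outside
  → clear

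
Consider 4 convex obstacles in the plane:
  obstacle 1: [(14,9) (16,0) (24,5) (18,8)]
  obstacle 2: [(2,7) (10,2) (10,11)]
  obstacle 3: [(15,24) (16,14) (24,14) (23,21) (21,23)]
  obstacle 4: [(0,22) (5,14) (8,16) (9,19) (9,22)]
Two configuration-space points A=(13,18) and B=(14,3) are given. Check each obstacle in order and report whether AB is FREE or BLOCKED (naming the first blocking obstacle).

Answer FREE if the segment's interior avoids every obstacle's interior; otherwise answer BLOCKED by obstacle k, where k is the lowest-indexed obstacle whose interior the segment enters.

Obstacle 1 [(14,9) (16,0) (24,5) (18,8)]:
  edge (14,9)–(16,0): clear
  edge (16,0)–(24,5): clear
  edge (24,5)–(18,8): clear
  edge (18,8)–(14,9): clear
  midpoint (27/2,21/2) outside
  → clear
Obstacle 2 [(2,7) (10,2) (10,11)]:
  edge (2,7)–(10,2): clear
  edge (10,2)–(10,11): clear
  edge (10,11)–(2,7): clear
  midpoint (27/2,21/2) outside
  → clear
Obstacle 3 [(15,24) (16,14) (24,14) (23,21) (21,23)]:
  edge (15,24)–(16,14): clear
  edge (16,14)–(24,14): clear
  edge (24,14)–(23,21): clear
  edge (23,21)–(21,23): clear
  edge (21,23)–(15,24): clear
  midpoint (27/2,21/2) outside
  → clear
Obstacle 4 [(0,22) (5,14) (8,16) (9,19) (9,22)]:
  edge (0,22)–(5,14): clear
  edge (5,14)–(8,16): clear
  edge (8,16)–(9,19): clear
  edge (9,19)–(9,22): clear
  edge (9,22)–(0,22): clear
  midpoint (27/2,21/2) outside
  → clear

FREE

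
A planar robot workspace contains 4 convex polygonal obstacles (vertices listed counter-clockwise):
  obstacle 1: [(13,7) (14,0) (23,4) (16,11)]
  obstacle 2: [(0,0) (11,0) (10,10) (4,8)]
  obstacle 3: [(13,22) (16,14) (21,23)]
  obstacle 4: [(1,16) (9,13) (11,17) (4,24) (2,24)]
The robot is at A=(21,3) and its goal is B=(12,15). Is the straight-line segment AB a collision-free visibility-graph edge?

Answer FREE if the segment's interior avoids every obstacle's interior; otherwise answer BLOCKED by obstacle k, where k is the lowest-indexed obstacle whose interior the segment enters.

Obstacle 1 [(13,7) (14,0) (23,4) (16,11)]:
  edge (13,7)–(14,0): clear
  edge (14,0)–(23,4): crosses AB
  edge (23,4)–(16,11): clear
  edge (16,11)–(13,7): crosses AB
  → BLOCKED
Obstacle 2 [(0,0) (11,0) (10,10) (4,8)]:
  edge (0,0)–(11,0): clear
  edge (11,0)–(10,10): clear
  edge (10,10)–(4,8): clear
  edge (4,8)–(0,0): clear
  midpoint (33/2,9) outside
  → clear
Obstacle 3 [(13,22) (16,14) (21,23)]:
  edge (13,22)–(16,14): clear
  edge (16,14)–(21,23): clear
  edge (21,23)–(13,22): clear
  midpoint (33/2,9) outside
  → clear
Obstacle 4 [(1,16) (9,13) (11,17) (4,24) (2,24)]:
  edge (1,16)–(9,13): clear
  edge (9,13)–(11,17): clear
  edge (11,17)–(4,24): clear
  edge (4,24)–(2,24): clear
  edge (2,24)–(1,16): clear
  midpoint (33/2,9) outside
  → clear

BLOCKED by obstacle 1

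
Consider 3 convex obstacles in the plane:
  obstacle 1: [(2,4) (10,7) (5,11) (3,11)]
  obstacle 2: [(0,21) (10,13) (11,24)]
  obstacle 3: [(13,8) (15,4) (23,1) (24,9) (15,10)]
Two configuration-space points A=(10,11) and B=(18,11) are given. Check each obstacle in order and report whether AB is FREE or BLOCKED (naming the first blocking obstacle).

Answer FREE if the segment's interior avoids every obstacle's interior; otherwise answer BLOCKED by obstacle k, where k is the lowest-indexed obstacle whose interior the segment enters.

FREE

Obstacle 1 [(2,4) (10,7) (5,11) (3,11)]:
  edge (2,4)–(10,7): clear
  edge (10,7)–(5,11): clear
  edge (5,11)–(3,11): clear
  edge (3,11)–(2,4): clear
  midpoint (14,11) outside
  → clear
Obstacle 2 [(0,21) (10,13) (11,24)]:
  edge (0,21)–(10,13): clear
  edge (10,13)–(11,24): clear
  edge (11,24)–(0,21): clear
  midpoint (14,11) outside
  → clear
Obstacle 3 [(13,8) (15,4) (23,1) (24,9) (15,10)]:
  edge (13,8)–(15,4): clear
  edge (15,4)–(23,1): clear
  edge (23,1)–(24,9): clear
  edge (24,9)–(15,10): clear
  edge (15,10)–(13,8): clear
  midpoint (14,11) outside
  → clear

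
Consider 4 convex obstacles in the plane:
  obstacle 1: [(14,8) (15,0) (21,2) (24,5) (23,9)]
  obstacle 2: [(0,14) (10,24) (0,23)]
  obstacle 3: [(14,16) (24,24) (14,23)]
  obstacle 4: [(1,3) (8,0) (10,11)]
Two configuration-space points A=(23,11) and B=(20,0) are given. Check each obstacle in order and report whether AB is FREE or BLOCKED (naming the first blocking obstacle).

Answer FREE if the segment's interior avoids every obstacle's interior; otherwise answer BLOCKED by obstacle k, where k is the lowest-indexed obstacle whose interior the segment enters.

BLOCKED by obstacle 1

Obstacle 1 [(14,8) (15,0) (21,2) (24,5) (23,9)]:
  edge (14,8)–(15,0): clear
  edge (15,0)–(21,2): crosses AB
  edge (21,2)–(24,5): clear
  edge (24,5)–(23,9): clear
  edge (23,9)–(14,8): crosses AB
  → BLOCKED
Obstacle 2 [(0,14) (10,24) (0,23)]:
  edge (0,14)–(10,24): clear
  edge (10,24)–(0,23): clear
  edge (0,23)–(0,14): clear
  midpoint (43/2,11/2) outside
  → clear
Obstacle 3 [(14,16) (24,24) (14,23)]:
  edge (14,16)–(24,24): clear
  edge (24,24)–(14,23): clear
  edge (14,23)–(14,16): clear
  midpoint (43/2,11/2) outside
  → clear
Obstacle 4 [(1,3) (8,0) (10,11)]:
  edge (1,3)–(8,0): clear
  edge (8,0)–(10,11): clear
  edge (10,11)–(1,3): clear
  midpoint (43/2,11/2) outside
  → clear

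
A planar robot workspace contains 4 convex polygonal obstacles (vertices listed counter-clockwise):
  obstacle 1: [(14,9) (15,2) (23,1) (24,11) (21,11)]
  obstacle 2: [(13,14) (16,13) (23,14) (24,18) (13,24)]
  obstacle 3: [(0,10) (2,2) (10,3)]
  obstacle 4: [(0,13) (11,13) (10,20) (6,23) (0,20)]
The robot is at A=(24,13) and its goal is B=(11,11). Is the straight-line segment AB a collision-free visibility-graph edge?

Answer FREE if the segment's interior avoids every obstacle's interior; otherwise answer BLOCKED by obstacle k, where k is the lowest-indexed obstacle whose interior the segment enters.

FREE

Obstacle 1 [(14,9) (15,2) (23,1) (24,11) (21,11)]:
  edge (14,9)–(15,2): clear
  edge (15,2)–(23,1): clear
  edge (23,1)–(24,11): clear
  edge (24,11)–(21,11): clear
  edge (21,11)–(14,9): clear
  midpoint (35/2,12) outside
  → clear
Obstacle 2 [(13,14) (16,13) (23,14) (24,18) (13,24)]:
  edge (13,14)–(16,13): clear
  edge (16,13)–(23,14): clear
  edge (23,14)–(24,18): clear
  edge (24,18)–(13,24): clear
  edge (13,24)–(13,14): clear
  midpoint (35/2,12) outside
  → clear
Obstacle 3 [(0,10) (2,2) (10,3)]:
  edge (0,10)–(2,2): clear
  edge (2,2)–(10,3): clear
  edge (10,3)–(0,10): clear
  midpoint (35/2,12) outside
  → clear
Obstacle 4 [(0,13) (11,13) (10,20) (6,23) (0,20)]:
  edge (0,13)–(11,13): clear
  edge (11,13)–(10,20): clear
  edge (10,20)–(6,23): clear
  edge (6,23)–(0,20): clear
  edge (0,20)–(0,13): clear
  midpoint (35/2,12) outside
  → clear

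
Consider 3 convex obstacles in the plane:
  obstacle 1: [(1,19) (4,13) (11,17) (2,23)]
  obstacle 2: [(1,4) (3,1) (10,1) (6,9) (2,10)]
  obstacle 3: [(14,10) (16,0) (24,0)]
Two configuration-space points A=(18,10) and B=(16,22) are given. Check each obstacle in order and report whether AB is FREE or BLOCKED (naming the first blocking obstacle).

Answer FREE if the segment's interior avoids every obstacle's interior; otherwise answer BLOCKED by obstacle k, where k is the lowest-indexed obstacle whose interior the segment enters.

Obstacle 1 [(1,19) (4,13) (11,17) (2,23)]:
  edge (1,19)–(4,13): clear
  edge (4,13)–(11,17): clear
  edge (11,17)–(2,23): clear
  edge (2,23)–(1,19): clear
  midpoint (17,16) outside
  → clear
Obstacle 2 [(1,4) (3,1) (10,1) (6,9) (2,10)]:
  edge (1,4)–(3,1): clear
  edge (3,1)–(10,1): clear
  edge (10,1)–(6,9): clear
  edge (6,9)–(2,10): clear
  edge (2,10)–(1,4): clear
  midpoint (17,16) outside
  → clear
Obstacle 3 [(14,10) (16,0) (24,0)]:
  edge (14,10)–(16,0): clear
  edge (16,0)–(24,0): clear
  edge (24,0)–(14,10): clear
  midpoint (17,16) outside
  → clear

FREE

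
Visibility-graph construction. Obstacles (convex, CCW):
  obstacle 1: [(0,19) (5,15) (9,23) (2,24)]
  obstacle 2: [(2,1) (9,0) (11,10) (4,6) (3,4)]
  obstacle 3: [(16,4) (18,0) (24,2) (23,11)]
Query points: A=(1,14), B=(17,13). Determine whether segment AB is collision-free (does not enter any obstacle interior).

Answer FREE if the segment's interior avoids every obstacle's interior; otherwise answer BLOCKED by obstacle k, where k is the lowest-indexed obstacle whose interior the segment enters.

Obstacle 1 [(0,19) (5,15) (9,23) (2,24)]:
  edge (0,19)–(5,15): clear
  edge (5,15)–(9,23): clear
  edge (9,23)–(2,24): clear
  edge (2,24)–(0,19): clear
  midpoint (9,27/2) outside
  → clear
Obstacle 2 [(2,1) (9,0) (11,10) (4,6) (3,4)]:
  edge (2,1)–(9,0): clear
  edge (9,0)–(11,10): clear
  edge (11,10)–(4,6): clear
  edge (4,6)–(3,4): clear
  edge (3,4)–(2,1): clear
  midpoint (9,27/2) outside
  → clear
Obstacle 3 [(16,4) (18,0) (24,2) (23,11)]:
  edge (16,4)–(18,0): clear
  edge (18,0)–(24,2): clear
  edge (24,2)–(23,11): clear
  edge (23,11)–(16,4): clear
  midpoint (9,27/2) outside
  → clear

FREE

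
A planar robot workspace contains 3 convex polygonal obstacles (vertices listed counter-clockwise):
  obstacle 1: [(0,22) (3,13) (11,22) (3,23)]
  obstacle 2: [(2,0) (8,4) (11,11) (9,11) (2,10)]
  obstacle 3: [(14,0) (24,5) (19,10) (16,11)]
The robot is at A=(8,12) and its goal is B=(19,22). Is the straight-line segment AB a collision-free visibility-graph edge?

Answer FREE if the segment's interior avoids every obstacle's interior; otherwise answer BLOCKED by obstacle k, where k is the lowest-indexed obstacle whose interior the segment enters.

FREE

Obstacle 1 [(0,22) (3,13) (11,22) (3,23)]:
  edge (0,22)–(3,13): clear
  edge (3,13)–(11,22): clear
  edge (11,22)–(3,23): clear
  edge (3,23)–(0,22): clear
  midpoint (27/2,17) outside
  → clear
Obstacle 2 [(2,0) (8,4) (11,11) (9,11) (2,10)]:
  edge (2,0)–(8,4): clear
  edge (8,4)–(11,11): clear
  edge (11,11)–(9,11): clear
  edge (9,11)–(2,10): clear
  edge (2,10)–(2,0): clear
  midpoint (27/2,17) outside
  → clear
Obstacle 3 [(14,0) (24,5) (19,10) (16,11)]:
  edge (14,0)–(24,5): clear
  edge (24,5)–(19,10): clear
  edge (19,10)–(16,11): clear
  edge (16,11)–(14,0): clear
  midpoint (27/2,17) outside
  → clear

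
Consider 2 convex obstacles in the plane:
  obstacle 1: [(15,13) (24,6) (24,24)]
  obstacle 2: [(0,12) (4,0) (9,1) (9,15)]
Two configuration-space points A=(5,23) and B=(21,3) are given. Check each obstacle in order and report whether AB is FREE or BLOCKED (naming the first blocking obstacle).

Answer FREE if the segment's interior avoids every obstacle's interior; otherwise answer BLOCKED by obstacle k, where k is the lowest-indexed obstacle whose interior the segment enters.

FREE

Obstacle 1 [(15,13) (24,6) (24,24)]:
  edge (15,13)–(24,6): clear
  edge (24,6)–(24,24): clear
  edge (24,24)–(15,13): clear
  midpoint (13,13) outside
  → clear
Obstacle 2 [(0,12) (4,0) (9,1) (9,15)]:
  edge (0,12)–(4,0): clear
  edge (4,0)–(9,1): clear
  edge (9,1)–(9,15): clear
  edge (9,15)–(0,12): clear
  midpoint (13,13) outside
  → clear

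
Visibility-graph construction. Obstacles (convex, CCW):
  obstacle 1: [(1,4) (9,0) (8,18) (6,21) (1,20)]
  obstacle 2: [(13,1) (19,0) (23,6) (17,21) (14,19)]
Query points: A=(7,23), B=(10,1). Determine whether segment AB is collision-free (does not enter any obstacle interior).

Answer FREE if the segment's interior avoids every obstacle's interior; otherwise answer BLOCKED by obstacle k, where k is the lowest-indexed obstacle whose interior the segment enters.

Obstacle 1 [(1,4) (9,0) (8,18) (6,21) (1,20)]:
  edge (1,4)–(9,0): clear
  edge (9,0)–(8,18): crosses AB
  edge (8,18)–(6,21): crosses AB
  edge (6,21)–(1,20): clear
  edge (1,20)–(1,4): clear
  → BLOCKED
Obstacle 2 [(13,1) (19,0) (23,6) (17,21) (14,19)]:
  edge (13,1)–(19,0): clear
  edge (19,0)–(23,6): clear
  edge (23,6)–(17,21): clear
  edge (17,21)–(14,19): clear
  edge (14,19)–(13,1): clear
  midpoint (17/2,12) outside
  → clear

BLOCKED by obstacle 1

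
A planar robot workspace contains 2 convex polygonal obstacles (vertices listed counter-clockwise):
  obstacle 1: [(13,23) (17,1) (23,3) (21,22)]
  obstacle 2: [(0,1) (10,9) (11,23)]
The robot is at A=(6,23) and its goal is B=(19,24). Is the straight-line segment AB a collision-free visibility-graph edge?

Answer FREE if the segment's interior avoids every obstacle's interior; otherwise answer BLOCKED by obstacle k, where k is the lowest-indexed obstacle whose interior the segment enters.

Obstacle 1 [(13,23) (17,1) (23,3) (21,22)]:
  edge (13,23)–(17,1): clear
  edge (17,1)–(23,3): clear
  edge (23,3)–(21,22): clear
  edge (21,22)–(13,23): clear
  midpoint (25/2,47/2) outside
  → clear
Obstacle 2 [(0,1) (10,9) (11,23)]:
  edge (0,1)–(10,9): clear
  edge (10,9)–(11,23): clear
  edge (11,23)–(0,1): clear
  midpoint (25/2,47/2) outside
  → clear

FREE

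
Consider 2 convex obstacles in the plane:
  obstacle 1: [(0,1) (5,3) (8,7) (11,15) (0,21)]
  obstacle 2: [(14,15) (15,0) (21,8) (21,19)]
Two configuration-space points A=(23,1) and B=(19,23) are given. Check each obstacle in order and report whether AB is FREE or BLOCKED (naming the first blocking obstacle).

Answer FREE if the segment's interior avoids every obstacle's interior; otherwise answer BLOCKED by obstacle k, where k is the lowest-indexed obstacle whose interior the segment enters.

Obstacle 1 [(0,1) (5,3) (8,7) (11,15) (0,21)]:
  edge (0,1)–(5,3): clear
  edge (5,3)–(8,7): clear
  edge (8,7)–(11,15): clear
  edge (11,15)–(0,21): clear
  edge (0,21)–(0,1): clear
  midpoint (21,12) outside
  → clear
Obstacle 2 [(14,15) (15,0) (21,8) (21,19)]:
  edge (14,15)–(15,0): clear
  edge (15,0)–(21,8): clear
  edge (21,8)–(21,19): crosses AB
  edge (21,19)–(14,15): crosses AB
  → BLOCKED

BLOCKED by obstacle 2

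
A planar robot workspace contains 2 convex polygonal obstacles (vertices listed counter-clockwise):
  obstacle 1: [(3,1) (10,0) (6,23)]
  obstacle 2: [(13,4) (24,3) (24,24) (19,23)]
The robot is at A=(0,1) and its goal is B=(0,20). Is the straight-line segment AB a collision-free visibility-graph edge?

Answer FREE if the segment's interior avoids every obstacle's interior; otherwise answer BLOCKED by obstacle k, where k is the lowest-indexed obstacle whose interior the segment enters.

Obstacle 1 [(3,1) (10,0) (6,23)]:
  edge (3,1)–(10,0): clear
  edge (10,0)–(6,23): clear
  edge (6,23)–(3,1): clear
  midpoint (0,21/2) outside
  → clear
Obstacle 2 [(13,4) (24,3) (24,24) (19,23)]:
  edge (13,4)–(24,3): clear
  edge (24,3)–(24,24): clear
  edge (24,24)–(19,23): clear
  edge (19,23)–(13,4): clear
  midpoint (0,21/2) outside
  → clear

FREE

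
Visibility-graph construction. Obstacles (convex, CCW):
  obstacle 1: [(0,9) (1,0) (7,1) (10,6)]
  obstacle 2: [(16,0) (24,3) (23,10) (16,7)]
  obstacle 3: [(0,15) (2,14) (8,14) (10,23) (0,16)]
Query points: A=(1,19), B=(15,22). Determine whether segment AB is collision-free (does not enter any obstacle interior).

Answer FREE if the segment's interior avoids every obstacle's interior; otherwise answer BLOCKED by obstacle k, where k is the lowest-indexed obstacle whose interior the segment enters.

Obstacle 1 [(0,9) (1,0) (7,1) (10,6)]:
  edge (0,9)–(1,0): clear
  edge (1,0)–(7,1): clear
  edge (7,1)–(10,6): clear
  edge (10,6)–(0,9): clear
  midpoint (8,41/2) outside
  → clear
Obstacle 2 [(16,0) (24,3) (23,10) (16,7)]:
  edge (16,0)–(24,3): clear
  edge (24,3)–(23,10): clear
  edge (23,10)–(16,7): clear
  edge (16,7)–(16,0): clear
  midpoint (8,41/2) outside
  → clear
Obstacle 3 [(0,15) (2,14) (8,14) (10,23) (0,16)]:
  edge (0,15)–(2,14): clear
  edge (2,14)–(8,14): clear
  edge (8,14)–(10,23): crosses AB
  edge (10,23)–(0,16): crosses AB
  edge (0,16)–(0,15): clear
  → BLOCKED

BLOCKED by obstacle 3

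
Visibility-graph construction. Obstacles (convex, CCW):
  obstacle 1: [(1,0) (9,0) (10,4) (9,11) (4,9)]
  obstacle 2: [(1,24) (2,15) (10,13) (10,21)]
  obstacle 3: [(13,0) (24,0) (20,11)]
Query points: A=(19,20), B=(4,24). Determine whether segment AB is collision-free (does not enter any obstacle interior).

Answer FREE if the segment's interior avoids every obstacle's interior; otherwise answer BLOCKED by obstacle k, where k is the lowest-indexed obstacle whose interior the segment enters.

FREE

Obstacle 1 [(1,0) (9,0) (10,4) (9,11) (4,9)]:
  edge (1,0)–(9,0): clear
  edge (9,0)–(10,4): clear
  edge (10,4)–(9,11): clear
  edge (9,11)–(4,9): clear
  edge (4,9)–(1,0): clear
  midpoint (23/2,22) outside
  → clear
Obstacle 2 [(1,24) (2,15) (10,13) (10,21)]:
  edge (1,24)–(2,15): clear
  edge (2,15)–(10,13): clear
  edge (10,13)–(10,21): clear
  edge (10,21)–(1,24): clear
  midpoint (23/2,22) outside
  → clear
Obstacle 3 [(13,0) (24,0) (20,11)]:
  edge (13,0)–(24,0): clear
  edge (24,0)–(20,11): clear
  edge (20,11)–(13,0): clear
  midpoint (23/2,22) outside
  → clear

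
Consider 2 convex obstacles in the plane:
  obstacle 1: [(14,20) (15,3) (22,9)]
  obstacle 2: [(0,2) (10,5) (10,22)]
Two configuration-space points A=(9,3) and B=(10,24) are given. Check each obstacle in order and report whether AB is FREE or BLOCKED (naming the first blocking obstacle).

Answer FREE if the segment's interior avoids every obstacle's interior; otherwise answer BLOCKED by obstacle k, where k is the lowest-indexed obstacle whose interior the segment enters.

Obstacle 1 [(14,20) (15,3) (22,9)]:
  edge (14,20)–(15,3): clear
  edge (15,3)–(22,9): clear
  edge (22,9)–(14,20): clear
  midpoint (19/2,27/2) outside
  → clear
Obstacle 2 [(0,2) (10,5) (10,22)]:
  edge (0,2)–(10,5): crosses AB
  edge (10,5)–(10,22): clear
  edge (10,22)–(0,2): crosses AB
  → BLOCKED

BLOCKED by obstacle 2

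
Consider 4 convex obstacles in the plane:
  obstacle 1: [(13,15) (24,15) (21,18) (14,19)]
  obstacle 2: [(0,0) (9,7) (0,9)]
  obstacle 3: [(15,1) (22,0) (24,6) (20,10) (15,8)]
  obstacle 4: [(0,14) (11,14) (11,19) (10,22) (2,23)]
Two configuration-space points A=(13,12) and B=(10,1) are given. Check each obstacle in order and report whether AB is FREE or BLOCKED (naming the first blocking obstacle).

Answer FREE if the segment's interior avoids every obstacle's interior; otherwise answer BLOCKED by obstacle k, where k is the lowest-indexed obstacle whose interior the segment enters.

FREE

Obstacle 1 [(13,15) (24,15) (21,18) (14,19)]:
  edge (13,15)–(24,15): clear
  edge (24,15)–(21,18): clear
  edge (21,18)–(14,19): clear
  edge (14,19)–(13,15): clear
  midpoint (23/2,13/2) outside
  → clear
Obstacle 2 [(0,0) (9,7) (0,9)]:
  edge (0,0)–(9,7): clear
  edge (9,7)–(0,9): clear
  edge (0,9)–(0,0): clear
  midpoint (23/2,13/2) outside
  → clear
Obstacle 3 [(15,1) (22,0) (24,6) (20,10) (15,8)]:
  edge (15,1)–(22,0): clear
  edge (22,0)–(24,6): clear
  edge (24,6)–(20,10): clear
  edge (20,10)–(15,8): clear
  edge (15,8)–(15,1): clear
  midpoint (23/2,13/2) outside
  → clear
Obstacle 4 [(0,14) (11,14) (11,19) (10,22) (2,23)]:
  edge (0,14)–(11,14): clear
  edge (11,14)–(11,19): clear
  edge (11,19)–(10,22): clear
  edge (10,22)–(2,23): clear
  edge (2,23)–(0,14): clear
  midpoint (23/2,13/2) outside
  → clear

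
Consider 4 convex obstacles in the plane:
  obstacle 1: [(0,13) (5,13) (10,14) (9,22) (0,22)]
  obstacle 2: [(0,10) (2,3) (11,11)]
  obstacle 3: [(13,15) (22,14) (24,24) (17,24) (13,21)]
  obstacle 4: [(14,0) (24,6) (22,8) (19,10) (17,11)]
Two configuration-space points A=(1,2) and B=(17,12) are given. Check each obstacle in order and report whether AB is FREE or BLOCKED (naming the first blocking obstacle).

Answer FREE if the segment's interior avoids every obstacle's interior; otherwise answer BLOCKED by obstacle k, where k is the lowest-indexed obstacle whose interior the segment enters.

FREE

Obstacle 1 [(0,13) (5,13) (10,14) (9,22) (0,22)]:
  edge (0,13)–(5,13): clear
  edge (5,13)–(10,14): clear
  edge (10,14)–(9,22): clear
  edge (9,22)–(0,22): clear
  edge (0,22)–(0,13): clear
  midpoint (9,7) outside
  → clear
Obstacle 2 [(0,10) (2,3) (11,11)]:
  edge (0,10)–(2,3): clear
  edge (2,3)–(11,11): clear
  edge (11,11)–(0,10): clear
  midpoint (9,7) outside
  → clear
Obstacle 3 [(13,15) (22,14) (24,24) (17,24) (13,21)]:
  edge (13,15)–(22,14): clear
  edge (22,14)–(24,24): clear
  edge (24,24)–(17,24): clear
  edge (17,24)–(13,21): clear
  edge (13,21)–(13,15): clear
  midpoint (9,7) outside
  → clear
Obstacle 4 [(14,0) (24,6) (22,8) (19,10) (17,11)]:
  edge (14,0)–(24,6): clear
  edge (24,6)–(22,8): clear
  edge (22,8)–(19,10): clear
  edge (19,10)–(17,11): clear
  edge (17,11)–(14,0): clear
  midpoint (9,7) outside
  → clear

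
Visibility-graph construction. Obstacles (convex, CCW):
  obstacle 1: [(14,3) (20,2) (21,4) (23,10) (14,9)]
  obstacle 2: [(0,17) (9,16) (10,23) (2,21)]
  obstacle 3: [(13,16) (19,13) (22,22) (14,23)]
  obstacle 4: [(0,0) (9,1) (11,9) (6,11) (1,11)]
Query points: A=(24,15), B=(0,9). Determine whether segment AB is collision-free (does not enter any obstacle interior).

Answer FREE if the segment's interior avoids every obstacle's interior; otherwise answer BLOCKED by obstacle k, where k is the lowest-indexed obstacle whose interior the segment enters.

Obstacle 1 [(14,3) (20,2) (21,4) (23,10) (14,9)]:
  edge (14,3)–(20,2): clear
  edge (20,2)–(21,4): clear
  edge (21,4)–(23,10): clear
  edge (23,10)–(14,9): clear
  edge (14,9)–(14,3): clear
  midpoint (12,12) outside
  → clear
Obstacle 2 [(0,17) (9,16) (10,23) (2,21)]:
  edge (0,17)–(9,16): clear
  edge (9,16)–(10,23): clear
  edge (10,23)–(2,21): clear
  edge (2,21)–(0,17): clear
  midpoint (12,12) outside
  → clear
Obstacle 3 [(13,16) (19,13) (22,22) (14,23)]:
  edge (13,16)–(19,13): crosses AB
  edge (19,13)–(22,22): crosses AB
  edge (22,22)–(14,23): clear
  edge (14,23)–(13,16): clear
  → BLOCKED
Obstacle 4 [(0,0) (9,1) (11,9) (6,11) (1,11)]:
  edge (0,0)–(9,1): clear
  edge (9,1)–(11,9): clear
  edge (11,9)–(6,11): crosses AB
  edge (6,11)–(1,11): clear
  edge (1,11)–(0,0): crosses AB
  → BLOCKED

BLOCKED by obstacle 3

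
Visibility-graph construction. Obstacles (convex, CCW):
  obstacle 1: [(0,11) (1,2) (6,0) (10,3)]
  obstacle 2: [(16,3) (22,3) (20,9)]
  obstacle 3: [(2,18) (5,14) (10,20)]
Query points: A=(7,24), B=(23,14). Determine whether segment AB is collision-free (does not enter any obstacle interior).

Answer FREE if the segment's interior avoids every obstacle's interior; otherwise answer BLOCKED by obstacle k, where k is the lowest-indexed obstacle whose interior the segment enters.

Obstacle 1 [(0,11) (1,2) (6,0) (10,3)]:
  edge (0,11)–(1,2): clear
  edge (1,2)–(6,0): clear
  edge (6,0)–(10,3): clear
  edge (10,3)–(0,11): clear
  midpoint (15,19) outside
  → clear
Obstacle 2 [(16,3) (22,3) (20,9)]:
  edge (16,3)–(22,3): clear
  edge (22,3)–(20,9): clear
  edge (20,9)–(16,3): clear
  midpoint (15,19) outside
  → clear
Obstacle 3 [(2,18) (5,14) (10,20)]:
  edge (2,18)–(5,14): clear
  edge (5,14)–(10,20): clear
  edge (10,20)–(2,18): clear
  midpoint (15,19) outside
  → clear

FREE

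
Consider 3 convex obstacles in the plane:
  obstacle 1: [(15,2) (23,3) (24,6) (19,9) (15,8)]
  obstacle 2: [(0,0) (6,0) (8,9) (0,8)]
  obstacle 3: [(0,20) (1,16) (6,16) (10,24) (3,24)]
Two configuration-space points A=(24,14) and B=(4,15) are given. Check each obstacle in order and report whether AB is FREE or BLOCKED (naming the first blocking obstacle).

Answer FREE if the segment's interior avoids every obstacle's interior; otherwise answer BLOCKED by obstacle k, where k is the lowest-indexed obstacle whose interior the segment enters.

FREE

Obstacle 1 [(15,2) (23,3) (24,6) (19,9) (15,8)]:
  edge (15,2)–(23,3): clear
  edge (23,3)–(24,6): clear
  edge (24,6)–(19,9): clear
  edge (19,9)–(15,8): clear
  edge (15,8)–(15,2): clear
  midpoint (14,29/2) outside
  → clear
Obstacle 2 [(0,0) (6,0) (8,9) (0,8)]:
  edge (0,0)–(6,0): clear
  edge (6,0)–(8,9): clear
  edge (8,9)–(0,8): clear
  edge (0,8)–(0,0): clear
  midpoint (14,29/2) outside
  → clear
Obstacle 3 [(0,20) (1,16) (6,16) (10,24) (3,24)]:
  edge (0,20)–(1,16): clear
  edge (1,16)–(6,16): clear
  edge (6,16)–(10,24): clear
  edge (10,24)–(3,24): clear
  edge (3,24)–(0,20): clear
  midpoint (14,29/2) outside
  → clear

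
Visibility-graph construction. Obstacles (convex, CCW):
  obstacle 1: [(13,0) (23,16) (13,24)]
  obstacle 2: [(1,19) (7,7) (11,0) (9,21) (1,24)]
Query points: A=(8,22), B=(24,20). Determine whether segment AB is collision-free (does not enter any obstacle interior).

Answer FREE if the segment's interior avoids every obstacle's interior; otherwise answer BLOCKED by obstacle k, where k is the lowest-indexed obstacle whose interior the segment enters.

BLOCKED by obstacle 1

Obstacle 1 [(13,0) (23,16) (13,24)]:
  edge (13,0)–(23,16): clear
  edge (23,16)–(13,24): crosses AB
  edge (13,24)–(13,0): crosses AB
  → BLOCKED
Obstacle 2 [(1,19) (7,7) (11,0) (9,21) (1,24)]:
  edge (1,19)–(7,7): clear
  edge (7,7)–(11,0): clear
  edge (11,0)–(9,21): clear
  edge (9,21)–(1,24): clear
  edge (1,24)–(1,19): clear
  midpoint (16,21) outside
  → clear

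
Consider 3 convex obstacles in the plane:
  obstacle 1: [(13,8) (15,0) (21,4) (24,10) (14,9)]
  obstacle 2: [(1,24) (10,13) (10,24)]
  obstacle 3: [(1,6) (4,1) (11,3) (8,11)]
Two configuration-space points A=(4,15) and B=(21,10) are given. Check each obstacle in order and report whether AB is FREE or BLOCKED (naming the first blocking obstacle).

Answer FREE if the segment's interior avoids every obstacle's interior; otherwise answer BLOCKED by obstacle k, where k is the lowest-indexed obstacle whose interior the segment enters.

BLOCKED by obstacle 2

Obstacle 1 [(13,8) (15,0) (21,4) (24,10) (14,9)]:
  edge (13,8)–(15,0): clear
  edge (15,0)–(21,4): clear
  edge (21,4)–(24,10): clear
  edge (24,10)–(14,9): clear
  edge (14,9)–(13,8): clear
  midpoint (25/2,25/2) outside
  → clear
Obstacle 2 [(1,24) (10,13) (10,24)]:
  edge (1,24)–(10,13): crosses AB
  edge (10,13)–(10,24): crosses AB
  edge (10,24)–(1,24): clear
  → BLOCKED
Obstacle 3 [(1,6) (4,1) (11,3) (8,11)]:
  edge (1,6)–(4,1): clear
  edge (4,1)–(11,3): clear
  edge (11,3)–(8,11): clear
  edge (8,11)–(1,6): clear
  midpoint (25/2,25/2) outside
  → clear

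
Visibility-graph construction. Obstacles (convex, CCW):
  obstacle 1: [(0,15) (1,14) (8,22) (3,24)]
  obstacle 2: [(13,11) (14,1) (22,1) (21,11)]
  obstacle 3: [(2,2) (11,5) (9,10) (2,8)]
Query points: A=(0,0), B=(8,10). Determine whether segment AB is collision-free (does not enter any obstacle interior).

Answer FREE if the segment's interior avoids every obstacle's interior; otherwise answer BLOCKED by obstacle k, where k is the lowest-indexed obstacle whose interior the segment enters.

BLOCKED by obstacle 3

Obstacle 1 [(0,15) (1,14) (8,22) (3,24)]:
  edge (0,15)–(1,14): clear
  edge (1,14)–(8,22): clear
  edge (8,22)–(3,24): clear
  edge (3,24)–(0,15): clear
  midpoint (4,5) outside
  → clear
Obstacle 2 [(13,11) (14,1) (22,1) (21,11)]:
  edge (13,11)–(14,1): clear
  edge (14,1)–(22,1): clear
  edge (22,1)–(21,11): clear
  edge (21,11)–(13,11): clear
  midpoint (4,5) outside
  → clear
Obstacle 3 [(2,2) (11,5) (9,10) (2,8)]:
  edge (2,2)–(11,5): clear
  edge (11,5)–(9,10): clear
  edge (9,10)–(2,8): crosses AB
  edge (2,8)–(2,2): crosses AB
  → BLOCKED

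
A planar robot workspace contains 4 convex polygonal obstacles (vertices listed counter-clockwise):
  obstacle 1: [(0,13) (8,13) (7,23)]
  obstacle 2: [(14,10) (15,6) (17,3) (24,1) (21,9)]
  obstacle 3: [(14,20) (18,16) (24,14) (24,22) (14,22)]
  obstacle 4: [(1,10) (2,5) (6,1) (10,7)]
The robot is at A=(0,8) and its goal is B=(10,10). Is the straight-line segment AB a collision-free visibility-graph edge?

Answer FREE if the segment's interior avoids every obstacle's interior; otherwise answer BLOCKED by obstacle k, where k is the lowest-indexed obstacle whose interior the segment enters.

BLOCKED by obstacle 4

Obstacle 1 [(0,13) (8,13) (7,23)]:
  edge (0,13)–(8,13): clear
  edge (8,13)–(7,23): clear
  edge (7,23)–(0,13): clear
  midpoint (5,9) outside
  → clear
Obstacle 2 [(14,10) (15,6) (17,3) (24,1) (21,9)]:
  edge (14,10)–(15,6): clear
  edge (15,6)–(17,3): clear
  edge (17,3)–(24,1): clear
  edge (24,1)–(21,9): clear
  edge (21,9)–(14,10): clear
  midpoint (5,9) outside
  → clear
Obstacle 3 [(14,20) (18,16) (24,14) (24,22) (14,22)]:
  edge (14,20)–(18,16): clear
  edge (18,16)–(24,14): clear
  edge (24,14)–(24,22): clear
  edge (24,22)–(14,22): clear
  edge (14,22)–(14,20): clear
  midpoint (5,9) outside
  → clear
Obstacle 4 [(1,10) (2,5) (6,1) (10,7)]:
  edge (1,10)–(2,5): crosses AB
  edge (2,5)–(6,1): clear
  edge (6,1)–(10,7): clear
  edge (10,7)–(1,10): crosses AB
  → BLOCKED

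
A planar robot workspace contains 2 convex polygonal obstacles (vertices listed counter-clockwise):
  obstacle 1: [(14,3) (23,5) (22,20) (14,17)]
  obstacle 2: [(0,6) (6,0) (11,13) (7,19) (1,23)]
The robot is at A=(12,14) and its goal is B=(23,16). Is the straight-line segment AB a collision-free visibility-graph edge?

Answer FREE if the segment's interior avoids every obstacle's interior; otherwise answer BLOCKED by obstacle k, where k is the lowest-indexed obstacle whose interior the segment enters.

BLOCKED by obstacle 1

Obstacle 1 [(14,3) (23,5) (22,20) (14,17)]:
  edge (14,3)–(23,5): clear
  edge (23,5)–(22,20): crosses AB
  edge (22,20)–(14,17): clear
  edge (14,17)–(14,3): crosses AB
  → BLOCKED
Obstacle 2 [(0,6) (6,0) (11,13) (7,19) (1,23)]:
  edge (0,6)–(6,0): clear
  edge (6,0)–(11,13): clear
  edge (11,13)–(7,19): clear
  edge (7,19)–(1,23): clear
  edge (1,23)–(0,6): clear
  midpoint (35/2,15) outside
  → clear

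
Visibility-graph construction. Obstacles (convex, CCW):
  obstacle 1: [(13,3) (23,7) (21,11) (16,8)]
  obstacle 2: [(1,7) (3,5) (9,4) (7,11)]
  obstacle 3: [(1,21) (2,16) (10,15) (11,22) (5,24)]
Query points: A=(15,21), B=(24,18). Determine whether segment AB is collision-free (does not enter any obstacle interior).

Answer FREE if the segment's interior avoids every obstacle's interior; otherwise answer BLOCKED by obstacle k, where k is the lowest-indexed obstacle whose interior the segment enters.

Obstacle 1 [(13,3) (23,7) (21,11) (16,8)]:
  edge (13,3)–(23,7): clear
  edge (23,7)–(21,11): clear
  edge (21,11)–(16,8): clear
  edge (16,8)–(13,3): clear
  midpoint (39/2,39/2) outside
  → clear
Obstacle 2 [(1,7) (3,5) (9,4) (7,11)]:
  edge (1,7)–(3,5): clear
  edge (3,5)–(9,4): clear
  edge (9,4)–(7,11): clear
  edge (7,11)–(1,7): clear
  midpoint (39/2,39/2) outside
  → clear
Obstacle 3 [(1,21) (2,16) (10,15) (11,22) (5,24)]:
  edge (1,21)–(2,16): clear
  edge (2,16)–(10,15): clear
  edge (10,15)–(11,22): clear
  edge (11,22)–(5,24): clear
  edge (5,24)–(1,21): clear
  midpoint (39/2,39/2) outside
  → clear

FREE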